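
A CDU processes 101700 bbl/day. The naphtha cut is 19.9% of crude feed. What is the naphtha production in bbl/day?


Crude throughput = 101700 bbl/day
Fraction yield = 19.9%
yield = throughput * fraction / 100
yield = 101700 * 19.9 / 100 = 20238.3

20238.3 bbl/day


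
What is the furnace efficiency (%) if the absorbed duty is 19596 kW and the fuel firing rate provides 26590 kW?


Furnace efficiency = Q_absorbed / Q_fuel * 100
= 19596 / 26590 * 100 = 73.70

73.70 %


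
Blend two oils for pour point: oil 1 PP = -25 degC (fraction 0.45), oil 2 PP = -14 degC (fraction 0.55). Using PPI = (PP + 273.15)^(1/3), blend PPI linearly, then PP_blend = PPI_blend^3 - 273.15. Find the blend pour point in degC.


PPI_1 = (-25 + 273.15)^(1/3) = 6.284028
PPI_2 = (-14 + 273.15)^(1/3) = 6.375541
PPI_blend = 0.45 * 6.284028 + 0.55 * 6.375541 = 6.33436
PP_blend = 6.33436^3 - 273.15 = 254.1606 - 273.15 = -18.99

-18.99 degC


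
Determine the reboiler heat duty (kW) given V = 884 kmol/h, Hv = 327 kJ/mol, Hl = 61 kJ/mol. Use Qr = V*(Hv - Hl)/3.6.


Qr = 884 * (327 - 61) / 3.6 = 884 * 266 / 3.6 = 65320

65320 kW


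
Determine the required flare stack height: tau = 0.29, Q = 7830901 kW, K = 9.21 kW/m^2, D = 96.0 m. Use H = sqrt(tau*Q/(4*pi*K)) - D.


tau*Q/(4*pi*K) = 0.29 * 7830901 / (4 * pi * 9.21) = 19621.9
sqrt(19621.9) = 140.078
H = 140.078 - 96.0 = 44.08

44.08 m


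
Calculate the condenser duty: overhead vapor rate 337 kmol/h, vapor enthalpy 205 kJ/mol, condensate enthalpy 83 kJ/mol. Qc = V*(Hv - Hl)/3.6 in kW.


Qc = 337 * (205 - 83) / 3.6 = 337 * 122 / 3.6 = 11420

11420 kW


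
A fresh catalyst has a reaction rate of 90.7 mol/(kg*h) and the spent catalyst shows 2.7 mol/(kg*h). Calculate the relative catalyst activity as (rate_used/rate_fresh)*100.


Activity (%) = (rate_used / rate_fresh) * 100
rate_used = 2.7, rate_fresh = 90.7
= (2.7 / 90.7) * 100
= 0.02977 * 100 = 2.977

2.977 %


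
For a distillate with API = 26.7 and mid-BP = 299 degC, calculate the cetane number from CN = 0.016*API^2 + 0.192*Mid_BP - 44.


CN = 0.016 * 26.7^2 + 0.192 * 299 - 44
CN = 11.40624 + 57.408 - 44 = 24.81424

24.81424


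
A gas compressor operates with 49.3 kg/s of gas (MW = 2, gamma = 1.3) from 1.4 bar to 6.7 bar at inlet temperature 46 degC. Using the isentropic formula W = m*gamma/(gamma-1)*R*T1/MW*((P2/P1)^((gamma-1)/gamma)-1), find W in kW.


Isentropic work: W = m*(gamma/(gamma-1))*(R*T1/MW)*((P2/P1)^((gamma-1)/gamma) - 1)
T1 = 46 + 273.15 = 319.15 K
Pressure ratio = 6.7 / 1.4 = 4.78571
Exponent = (1.3 - 1)/1.3 = 0.230769
(P2/P1)^exp - 1 = 4.78571^0.230769 - 1 = 0.435194
W = 49.3 * 1.3 / 0.3 * 8.314 * 319.15 / 2 * 0.435194 = 123300

123300 kW


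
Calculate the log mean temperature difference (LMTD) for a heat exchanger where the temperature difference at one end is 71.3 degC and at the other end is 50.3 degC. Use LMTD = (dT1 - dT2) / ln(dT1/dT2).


LMTD = (dT1 - dT2) / ln(dT1/dT2)
= (71.3 - 50.3) / ln(71.3 / 50.3) = 21 / 0.348891 = 60.19

60.19 degC


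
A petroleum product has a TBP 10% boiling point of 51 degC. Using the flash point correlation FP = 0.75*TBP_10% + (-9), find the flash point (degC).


FP = 0.75 * 51 + (-9) = 29.25

29.25 degC


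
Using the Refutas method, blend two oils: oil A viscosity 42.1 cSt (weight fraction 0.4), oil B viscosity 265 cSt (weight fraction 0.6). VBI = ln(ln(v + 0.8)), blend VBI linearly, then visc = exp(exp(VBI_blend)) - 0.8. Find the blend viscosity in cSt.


Refutas method: VBN_i = 14.534*ln(ln(visc_i + 0.8)) + 10.975, blended linearly by mass fraction; since VBN is linear in VBI_i = ln(ln(visc_i + 0.8)) and the fractions sum to 1, blend VBI directly: visc = exp(exp(VBI_blend)) - 0.8
VBI_1 = ln(ln(42.1 + 0.8)) = 1.32412
VBI_2 = ln(ln(265 + 0.8)) = 1.71968
VBI_blend = 0.4 * 1.32412 + 0.6 * 1.71968 = 1.56146
visc_blend = exp(exp(1.56146)) - 0.8 = 116.6

116.6 cSt


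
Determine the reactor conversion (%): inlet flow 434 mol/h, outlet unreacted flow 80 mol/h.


X = (F_in - F_out) / F_in * 100
Moles reacted = 434 - 80 = 354
X = 354 / 434 * 100
= 0.8157 * 100
= 81.57 %

81.57 %


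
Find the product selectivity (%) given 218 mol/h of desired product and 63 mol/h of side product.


Selectivity = desired / (desired + undesired) * 100
Total products = 218 + 63 = 281 mol/h
S = 218 / 281 * 100
= 0.7758 * 100
= 77.58 %

77.58 %


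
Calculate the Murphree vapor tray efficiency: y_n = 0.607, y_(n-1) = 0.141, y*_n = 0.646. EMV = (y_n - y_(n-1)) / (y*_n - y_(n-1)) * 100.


Murphree vapor efficiency: EMV = (y_n - y_(n-1)) / (y*_n - y_(n-1)) * 100
EMV = (0.607 - 0.141) / (0.646 - 0.141) * 100 = 0.466 / 0.505 * 100 = 92.28

92.28 %


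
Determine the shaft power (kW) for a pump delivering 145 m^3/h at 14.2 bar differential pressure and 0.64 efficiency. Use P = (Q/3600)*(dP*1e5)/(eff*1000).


Q = 145 / 3600 = 0.0402778 m^3/s
P = 0.0402778 * (14.2 * 1e5) / 0.64 / 1000 = 89.37

89.37 kW


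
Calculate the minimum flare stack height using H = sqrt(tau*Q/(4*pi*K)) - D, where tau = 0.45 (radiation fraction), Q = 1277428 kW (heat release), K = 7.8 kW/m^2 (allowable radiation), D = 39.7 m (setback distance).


tau*Q/(4*pi*K) = 0.45 * 1277428 / (4 * pi * 7.8) = 5864.68
sqrt(5864.68) = 76.5812
H = 76.5812 - 39.7 = 36.88

36.88 m


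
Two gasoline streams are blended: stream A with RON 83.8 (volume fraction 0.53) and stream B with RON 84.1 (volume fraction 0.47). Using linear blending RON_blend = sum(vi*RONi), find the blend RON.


Linear blending: RON_blend = sum(vi * RONi)
Contribution 1: 0.53 * 83.8 = 44.414
Contribution 2: 0.47 * 84.1 = 39.527
RON_blend = 44.414 + 39.527 = 83.941

83.941


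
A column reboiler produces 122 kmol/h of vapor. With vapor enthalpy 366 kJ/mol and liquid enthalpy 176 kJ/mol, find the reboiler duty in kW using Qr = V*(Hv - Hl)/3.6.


Qr = 122 * (366 - 176) / 3.6 = 122 * 190 / 3.6 = 6439

6439 kW


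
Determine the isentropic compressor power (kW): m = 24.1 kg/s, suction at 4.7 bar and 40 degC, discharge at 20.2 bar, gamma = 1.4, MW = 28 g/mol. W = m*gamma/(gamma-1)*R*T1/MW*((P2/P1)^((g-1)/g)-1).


Isentropic work: W = m*(gamma/(gamma-1))*(R*T1/MW)*((P2/P1)^((gamma-1)/gamma) - 1)
T1 = 40 + 273.15 = 313.15 K
Pressure ratio = 20.2 / 4.7 = 4.29787
Exponent = (1.4 - 1)/1.4 = 0.285714
(P2/P1)^exp - 1 = 4.29787^0.285714 - 1 = 0.516804
W = 24.1 * 1.4 / 0.4 * 8.314 * 313.15 / 28 * 0.516804 = 4053

4053 kW


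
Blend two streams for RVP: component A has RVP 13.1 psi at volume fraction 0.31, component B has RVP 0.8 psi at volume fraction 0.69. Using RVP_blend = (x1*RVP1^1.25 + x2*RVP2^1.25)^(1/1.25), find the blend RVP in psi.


Chevron index: RVP_blend = (sum xi*RVPi^1.25)^(1/1.25)
RVP^1.25 terms: 0.31 * 13.1^1.25 + 0.69 * 0.8^1.25 = 8.24798
RVP_blend = 8.24798^(1/1.25) = 5.409

5.409 psi


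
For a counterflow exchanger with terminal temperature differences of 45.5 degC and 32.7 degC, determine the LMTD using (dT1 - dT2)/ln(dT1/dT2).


LMTD = (dT1 - dT2) / ln(dT1/dT2)
= (45.5 - 32.7) / ln(45.5 / 32.7) = 12.8 / 0.330337 = 38.75

38.75 degC


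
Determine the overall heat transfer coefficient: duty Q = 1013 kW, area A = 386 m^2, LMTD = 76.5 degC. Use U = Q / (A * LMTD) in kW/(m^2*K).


From Q = U*A*LMTD, U = Q / (A * LMTD)
U = 1013 / (386 * 76.5) = 1013 / 29529 = 0.03431

0.03431 kW/(m^2*K)


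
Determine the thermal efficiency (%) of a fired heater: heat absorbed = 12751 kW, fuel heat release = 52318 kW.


Furnace efficiency = Q_absorbed / Q_fuel * 100
= 12751 / 52318 * 100 = 24.37

24.37 %


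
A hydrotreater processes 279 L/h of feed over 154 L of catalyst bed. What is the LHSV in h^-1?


LHSV = volumetric feed rate / catalyst volume
= 279 L/h / 154 L
= 1.812 h^-1

1.812 h^-1


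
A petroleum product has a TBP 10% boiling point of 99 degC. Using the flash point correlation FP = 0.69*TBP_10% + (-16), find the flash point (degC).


FP = 0.69 * 99 + (-16) = 52.31

52.31 degC


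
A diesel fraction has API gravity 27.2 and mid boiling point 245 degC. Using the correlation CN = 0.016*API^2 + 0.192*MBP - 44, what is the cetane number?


CN = 0.016 * 27.2^2 + 0.192 * 245 - 44
CN = 11.83744 + 47.04 - 44 = 14.87744

14.87744


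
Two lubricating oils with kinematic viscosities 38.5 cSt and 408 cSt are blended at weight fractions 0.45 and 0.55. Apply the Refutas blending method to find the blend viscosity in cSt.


Refutas method: VBN_i = 14.534*ln(ln(visc_i + 0.8)) + 10.975, blended linearly by mass fraction; since VBN is linear in VBI_i = ln(ln(visc_i + 0.8)) and the fractions sum to 1, blend VBI directly: visc = exp(exp(VBI_blend)) - 0.8
VBI_1 = ln(ln(38.5 + 0.8)) = 1.30053
VBI_2 = ln(ln(408 + 0.8)) = 1.79396
VBI_blend = 0.45 * 1.30053 + 0.55 * 1.79396 = 1.57192
visc_blend = exp(exp(1.57192)) - 0.8 = 122.7

122.7 cSt


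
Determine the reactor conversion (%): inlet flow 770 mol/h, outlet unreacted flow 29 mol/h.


X = (F_in - F_out) / F_in * 100
Moles reacted = 770 - 29 = 741
X = 741 / 770 * 100
= 0.9623 * 100
= 96.23 %

96.23 %


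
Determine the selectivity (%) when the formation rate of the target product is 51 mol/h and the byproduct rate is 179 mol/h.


Selectivity = desired / (desired + undesired) * 100
Total products = 51 + 179 = 230 mol/h
S = 51 / 230 * 100
= 0.2217 * 100
= 22.17 %

22.17 %


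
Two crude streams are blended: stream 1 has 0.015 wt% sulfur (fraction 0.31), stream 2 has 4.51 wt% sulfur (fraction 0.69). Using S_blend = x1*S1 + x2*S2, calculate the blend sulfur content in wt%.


Linear sulfur blending: S_blend = x1*S1 + x2*S2
Contribution 1: 0.31 * 0.015 = 0.00465 wt%
Contribution 2: 0.69 * 4.51 = 3.1119 wt%
S_blend = 0.00465 + 3.1119 = 3.11655

3.11655 wt%


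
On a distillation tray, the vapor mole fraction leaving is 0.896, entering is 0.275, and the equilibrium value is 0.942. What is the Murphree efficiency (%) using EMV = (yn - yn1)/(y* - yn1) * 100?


Murphree vapor efficiency: EMV = (y_n - y_(n-1)) / (y*_n - y_(n-1)) * 100
EMV = (0.896 - 0.275) / (0.942 - 0.275) * 100 = 0.621 / 0.667 * 100 = 93.10

93.10 %


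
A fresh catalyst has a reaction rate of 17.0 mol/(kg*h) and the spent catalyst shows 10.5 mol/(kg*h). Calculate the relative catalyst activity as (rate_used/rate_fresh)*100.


Activity (%) = (rate_used / rate_fresh) * 100
rate_used = 10.5, rate_fresh = 17.0
= (10.5 / 17.0) * 100
= 0.6176 * 100 = 61.76

61.76 %


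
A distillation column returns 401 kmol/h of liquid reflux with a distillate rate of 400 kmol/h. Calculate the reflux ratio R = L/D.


Reflux ratio definition: R = L / D (liquid returned / distillate withdrawn)
L = 401 kmol/h, D = 400 kmol/h
R = 401 / 400 = 1.002

1.002


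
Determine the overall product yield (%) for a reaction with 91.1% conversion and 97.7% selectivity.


Overall yield = conversion (%) * selectivity (%) / 100
Conversion = 91.1%, Selectivity = 97.7%
Y = 91.1 * 97.7 / 100
= 89.0047 %

89.0047 %


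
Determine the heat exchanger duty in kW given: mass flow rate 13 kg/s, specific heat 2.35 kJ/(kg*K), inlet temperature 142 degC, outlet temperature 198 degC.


Q = m_dot * cp * delta_T
delta_T = 198 - 142 = 56 K
Q = 13 * 2.35 * 56
= 30.55 * 56
= 1710.8 kW

1710.8 kW


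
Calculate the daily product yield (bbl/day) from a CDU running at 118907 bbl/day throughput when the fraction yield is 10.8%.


Crude throughput = 118907 bbl/day
Fraction yield = 10.8%
yield = throughput * fraction / 100
yield = 118907 * 10.8 / 100 = 12841.956

12841.956 bbl/day


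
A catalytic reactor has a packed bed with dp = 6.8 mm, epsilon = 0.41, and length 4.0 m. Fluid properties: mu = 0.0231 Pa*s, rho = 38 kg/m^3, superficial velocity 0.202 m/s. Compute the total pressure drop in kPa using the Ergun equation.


dp = 6.8 mm = 0.0068 m
Viscous term = 150*0.0231*0.202*(1-0.41)^2 / (0.0068^2*0.41^3) = 76452.1
Inertial term = 1.75*38*0.202^2*(1-0.41) / (0.0068*0.41^3) = 3415.98
dP/L = 76452.1 + 3415.98 = 79868.1 Pa/m
dP = 79868.1 * 4.0 / 1000 = 319.5 kPa

319.5 kPa


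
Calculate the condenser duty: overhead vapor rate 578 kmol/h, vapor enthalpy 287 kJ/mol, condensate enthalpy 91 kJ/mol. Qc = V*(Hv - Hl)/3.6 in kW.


Qc = 578 * (287 - 91) / 3.6 = 578 * 196 / 3.6 = 31470

31470 kW


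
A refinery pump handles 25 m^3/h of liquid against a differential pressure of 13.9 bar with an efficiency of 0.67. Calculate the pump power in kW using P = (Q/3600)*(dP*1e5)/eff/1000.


Q = 25 / 3600 = 0.00694444 m^3/s
P = 0.00694444 * (13.9 * 1e5) / 0.67 / 1000 = 14.41

14.41 kW


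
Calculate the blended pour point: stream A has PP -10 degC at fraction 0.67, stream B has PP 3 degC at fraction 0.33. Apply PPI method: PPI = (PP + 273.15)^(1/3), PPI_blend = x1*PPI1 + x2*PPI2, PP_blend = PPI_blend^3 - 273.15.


PPI_1 = (-10 + 273.15)^(1/3) = 6.408176
PPI_2 = (3 + 273.15)^(1/3) = 6.512009
PPI_blend = 0.67 * 6.408176 + 0.33 * 6.512009 = 6.442441
PP_blend = 6.442441^3 - 273.15 = 267.3938 - 273.15 = -5.76

-5.76 degC


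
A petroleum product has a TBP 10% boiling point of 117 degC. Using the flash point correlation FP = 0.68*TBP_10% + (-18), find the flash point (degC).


FP = 0.68 * 117 + (-18) = 61.56

61.56 degC


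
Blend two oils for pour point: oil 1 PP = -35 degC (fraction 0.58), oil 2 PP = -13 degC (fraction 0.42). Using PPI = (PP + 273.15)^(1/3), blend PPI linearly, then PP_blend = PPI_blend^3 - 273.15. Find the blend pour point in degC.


PPI_1 = (-35 + 273.15)^(1/3) = 6.198456
PPI_2 = (-13 + 273.15)^(1/3) = 6.383731
PPI_blend = 0.58 * 6.198456 + 0.42 * 6.383731 = 6.276272
PP_blend = 6.276272^3 - 273.15 = 247.2323 - 273.15 = -25.92

-25.92 degC


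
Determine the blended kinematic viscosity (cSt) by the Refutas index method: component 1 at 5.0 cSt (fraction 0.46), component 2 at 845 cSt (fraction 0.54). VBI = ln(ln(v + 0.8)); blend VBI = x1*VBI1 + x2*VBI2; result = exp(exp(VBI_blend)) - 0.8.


Refutas method: VBN_i = 14.534*ln(ln(visc_i + 0.8)) + 10.975, blended linearly by mass fraction; since VBN is linear in VBI_i = ln(ln(visc_i + 0.8)) and the fractions sum to 1, blend VBI directly: visc = exp(exp(VBI_blend)) - 0.8
VBI_1 = ln(ln(5.0 + 0.8)) = 0.564096
VBI_2 = ln(ln(845 + 0.8)) = 1.9081
VBI_blend = 0.46 * 0.564096 + 0.54 * 1.9081 = 1.28986
visc_blend = exp(exp(1.28986)) - 0.8 = 37.00

37.00 cSt


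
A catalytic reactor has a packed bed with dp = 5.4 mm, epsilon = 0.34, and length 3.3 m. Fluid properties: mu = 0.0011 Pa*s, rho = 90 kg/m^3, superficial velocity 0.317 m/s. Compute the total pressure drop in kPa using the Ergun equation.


dp = 5.4 mm = 0.0054 m
Viscous term = 150*0.0011*0.317*(1-0.34)^2 / (0.0054^2*0.34^3) = 19879.6
Inertial term = 1.75*90*0.317^2*(1-0.34) / (0.0054*0.34^3) = 49216.7
dP/L = 19879.6 + 49216.7 = 69096.3 Pa/m
dP = 69096.3 * 3.3 / 1000 = 228.0 kPa

228.0 kPa


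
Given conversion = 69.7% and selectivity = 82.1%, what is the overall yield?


Overall yield = conversion (%) * selectivity (%) / 100
Conversion = 69.7%, Selectivity = 82.1%
Y = 69.7 * 82.1 / 100
= 57.2237 %

57.2237 %


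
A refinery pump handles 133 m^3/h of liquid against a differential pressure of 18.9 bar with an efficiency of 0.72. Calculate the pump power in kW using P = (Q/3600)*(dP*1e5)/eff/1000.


Q = 133 / 3600 = 0.0369444 m^3/s
P = 0.0369444 * (18.9 * 1e5) / 0.72 / 1000 = 96.98

96.98 kW


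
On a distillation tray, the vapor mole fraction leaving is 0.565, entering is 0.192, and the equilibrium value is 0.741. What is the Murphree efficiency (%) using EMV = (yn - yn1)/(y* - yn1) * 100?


Murphree vapor efficiency: EMV = (y_n - y_(n-1)) / (y*_n - y_(n-1)) * 100
EMV = (0.565 - 0.192) / (0.741 - 0.192) * 100 = 0.373 / 0.549 * 100 = 67.94

67.94 %


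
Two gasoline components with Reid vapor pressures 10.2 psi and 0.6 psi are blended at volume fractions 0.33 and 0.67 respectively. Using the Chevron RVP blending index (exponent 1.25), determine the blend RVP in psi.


Chevron index: RVP_blend = (sum xi*RVPi^1.25)^(1/1.25)
RVP^1.25 terms: 0.33 * 10.2^1.25 + 0.67 * 0.6^1.25 = 6.3692
RVP_blend = 6.3692^(1/1.25) = 4.398

4.398 psi


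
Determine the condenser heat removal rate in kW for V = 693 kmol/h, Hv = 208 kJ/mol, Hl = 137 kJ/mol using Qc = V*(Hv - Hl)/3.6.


Qc = 693 * (208 - 137) / 3.6 = 693 * 71 / 3.6 = 13670

13670 kW


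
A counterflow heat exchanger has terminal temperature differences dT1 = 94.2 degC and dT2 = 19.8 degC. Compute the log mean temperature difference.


LMTD = (dT1 - dT2) / ln(dT1/dT2)
= (94.2 - 19.8) / ln(94.2 / 19.8) = 74.4 / 1.55974 = 47.70

47.70 degC


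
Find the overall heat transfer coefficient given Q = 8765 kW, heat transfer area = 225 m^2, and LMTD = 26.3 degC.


From Q = U*A*LMTD, U = Q / (A * LMTD)
U = 8765 / (225 * 26.3) = 8765 / 5917.5 = 1.481

1.481 kW/(m^2*K)


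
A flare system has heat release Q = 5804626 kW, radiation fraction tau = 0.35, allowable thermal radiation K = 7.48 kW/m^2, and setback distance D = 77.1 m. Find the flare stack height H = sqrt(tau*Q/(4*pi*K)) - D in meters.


tau*Q/(4*pi*K) = 0.35 * 5804626 / (4 * pi * 7.48) = 21613.8
sqrt(21613.8) = 147.016
H = 147.016 - 77.1 = 69.92

69.92 m


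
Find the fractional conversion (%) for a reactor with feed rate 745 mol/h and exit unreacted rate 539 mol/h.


X = (F_in - F_out) / F_in * 100
Moles reacted = 745 - 539 = 206
X = 206 / 745 * 100
= 0.2765 * 100
= 27.65 %

27.65 %


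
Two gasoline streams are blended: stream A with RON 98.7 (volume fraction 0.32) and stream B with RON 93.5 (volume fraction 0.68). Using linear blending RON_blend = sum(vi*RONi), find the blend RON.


Linear blending: RON_blend = sum(vi * RONi)
Contribution 1: 0.32 * 98.7 = 31.584
Contribution 2: 0.68 * 93.5 = 63.58
RON_blend = 31.584 + 63.58 = 95.164

95.164


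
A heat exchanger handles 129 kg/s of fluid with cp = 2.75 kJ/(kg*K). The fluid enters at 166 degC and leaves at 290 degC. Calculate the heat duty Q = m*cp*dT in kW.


Q = m_dot * cp * delta_T
delta_T = 290 - 166 = 124 K
Q = 129 * 2.75 * 124
= 354.75 * 124
= 43989 kW

43989 kW


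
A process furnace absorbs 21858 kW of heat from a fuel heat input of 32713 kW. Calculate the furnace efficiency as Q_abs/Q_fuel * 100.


Furnace efficiency = Q_absorbed / Q_fuel * 100
= 21858 / 32713 * 100 = 66.82

66.82 %


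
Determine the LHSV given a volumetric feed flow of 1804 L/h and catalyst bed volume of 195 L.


LHSV = volumetric feed rate / catalyst volume
= 1804 L/h / 195 L
= 9.251 h^-1

9.251 h^-1


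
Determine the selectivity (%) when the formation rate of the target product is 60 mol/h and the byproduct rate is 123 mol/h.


Selectivity = desired / (desired + undesired) * 100
Total products = 60 + 123 = 183 mol/h
S = 60 / 183 * 100
= 0.3279 * 100
= 32.79 %

32.79 %


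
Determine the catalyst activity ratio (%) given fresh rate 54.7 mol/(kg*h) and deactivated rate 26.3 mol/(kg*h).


Activity (%) = (rate_used / rate_fresh) * 100
rate_used = 26.3, rate_fresh = 54.7
= (26.3 / 54.7) * 100
= 0.4808 * 100 = 48.08

48.08 %


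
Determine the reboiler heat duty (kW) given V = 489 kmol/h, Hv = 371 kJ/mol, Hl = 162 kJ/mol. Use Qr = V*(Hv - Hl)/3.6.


Qr = 489 * (371 - 162) / 3.6 = 489 * 209 / 3.6 = 28390

28390 kW


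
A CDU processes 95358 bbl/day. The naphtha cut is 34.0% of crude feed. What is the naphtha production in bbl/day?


Crude throughput = 95358 bbl/day
Fraction yield = 34.0%
yield = throughput * fraction / 100
yield = 95358 * 34.0 / 100 = 32421.72

32421.72 bbl/day


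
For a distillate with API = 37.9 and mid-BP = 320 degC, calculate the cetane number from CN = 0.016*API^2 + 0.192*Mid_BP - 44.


CN = 0.016 * 37.9^2 + 0.192 * 320 - 44
CN = 22.98256 + 61.44 - 44 = 40.42256

40.42256


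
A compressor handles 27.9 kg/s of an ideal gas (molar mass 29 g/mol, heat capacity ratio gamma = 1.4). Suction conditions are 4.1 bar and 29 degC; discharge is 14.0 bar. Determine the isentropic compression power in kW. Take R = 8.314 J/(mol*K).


Isentropic work: W = m*(gamma/(gamma-1))*(R*T1/MW)*((P2/P1)^((gamma-1)/gamma) - 1)
T1 = 29 + 273.15 = 302.15 K
Pressure ratio = 14.0 / 4.1 = 3.41463
Exponent = (1.4 - 1)/1.4 = 0.285714
(P2/P1)^exp - 1 = 3.41463^0.285714 - 1 = 0.420312
W = 27.9 * 1.4 / 0.4 * 8.314 * 302.15 / 29 * 0.420312 = 3555

3555 kW


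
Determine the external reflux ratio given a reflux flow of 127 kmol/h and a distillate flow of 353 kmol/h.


Reflux ratio definition: R = L / D (liquid returned / distillate withdrawn)
L = 127 kmol/h, D = 353 kmol/h
R = 127 / 353 = 0.3598

0.3598


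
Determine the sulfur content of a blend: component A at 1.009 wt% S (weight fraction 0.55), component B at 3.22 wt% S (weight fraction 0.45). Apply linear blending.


Linear sulfur blending: S_blend = x1*S1 + x2*S2
Contribution 1: 0.55 * 1.009 = 0.55495 wt%
Contribution 2: 0.45 * 3.22 = 1.449 wt%
S_blend = 0.55495 + 1.449 = 2.00395

2.00395 wt%


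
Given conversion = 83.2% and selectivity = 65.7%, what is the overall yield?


Overall yield = conversion (%) * selectivity (%) / 100
Conversion = 83.2%, Selectivity = 65.7%
Y = 83.2 * 65.7 / 100
= 54.6624 %

54.6624 %


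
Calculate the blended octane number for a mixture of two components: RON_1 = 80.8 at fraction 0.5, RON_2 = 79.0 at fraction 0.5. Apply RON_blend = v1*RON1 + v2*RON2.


Linear blending: RON_blend = sum(vi * RONi)
Contribution 1: 0.5 * 80.8 = 40.4
Contribution 2: 0.5 * 79.0 = 39.5
RON_blend = 40.4 + 39.5 = 79.9

79.9


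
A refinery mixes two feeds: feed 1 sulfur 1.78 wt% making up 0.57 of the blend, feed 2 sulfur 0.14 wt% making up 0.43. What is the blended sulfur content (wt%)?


Linear sulfur blending: S_blend = x1*S1 + x2*S2
Contribution 1: 0.57 * 1.78 = 1.0146 wt%
Contribution 2: 0.43 * 0.14 = 0.0602 wt%
S_blend = 1.0146 + 0.0602 = 1.0748

1.0748 wt%


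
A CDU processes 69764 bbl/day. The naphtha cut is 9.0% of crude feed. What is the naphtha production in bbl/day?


Crude throughput = 69764 bbl/day
Fraction yield = 9.0%
yield = throughput * fraction / 100
yield = 69764 * 9.0 / 100 = 6278.76

6278.76 bbl/day


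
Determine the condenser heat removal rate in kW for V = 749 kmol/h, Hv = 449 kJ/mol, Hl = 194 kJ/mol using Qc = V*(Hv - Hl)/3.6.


Qc = 749 * (449 - 194) / 3.6 = 749 * 255 / 3.6 = 53050

53050 kW


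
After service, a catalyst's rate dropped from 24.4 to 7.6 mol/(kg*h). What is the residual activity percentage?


Activity (%) = (rate_used / rate_fresh) * 100
rate_used = 7.6, rate_fresh = 24.4
= (7.6 / 24.4) * 100
= 0.3115 * 100 = 31.15

31.15 %


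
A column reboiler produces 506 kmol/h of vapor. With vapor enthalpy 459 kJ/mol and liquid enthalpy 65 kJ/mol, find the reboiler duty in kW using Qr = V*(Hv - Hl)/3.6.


Qr = 506 * (459 - 65) / 3.6 = 506 * 394 / 3.6 = 55380

55380 kW


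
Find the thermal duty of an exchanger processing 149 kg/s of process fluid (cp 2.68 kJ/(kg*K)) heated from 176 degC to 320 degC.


Q = m_dot * cp * delta_T
delta_T = 320 - 176 = 144 K
Q = 149 * 2.68 * 144
= 399.32 * 144
= 57502.08 kW

57502.08 kW


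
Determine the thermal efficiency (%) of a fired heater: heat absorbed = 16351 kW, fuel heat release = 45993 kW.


Furnace efficiency = Q_absorbed / Q_fuel * 100
= 16351 / 45993 * 100 = 35.55

35.55 %


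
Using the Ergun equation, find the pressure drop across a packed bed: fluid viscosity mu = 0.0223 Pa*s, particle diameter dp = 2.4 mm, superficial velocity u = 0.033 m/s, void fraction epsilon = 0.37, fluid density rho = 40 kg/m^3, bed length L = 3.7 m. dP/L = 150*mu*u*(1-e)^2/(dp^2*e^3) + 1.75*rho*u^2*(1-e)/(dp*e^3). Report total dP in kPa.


dp = 2.4 mm = 0.0024 m
Viscous term = 150*0.0223*0.033*(1-0.37)^2 / (0.0024^2*0.37^3) = 150163
Inertial term = 1.75*40*0.033^2*(1-0.37) / (0.0024*0.37^3) = 395.048
dP/L = 150163 + 395.048 = 150558 Pa/m
dP = 150558 * 3.7 / 1000 = 557.1 kPa

557.1 kPa


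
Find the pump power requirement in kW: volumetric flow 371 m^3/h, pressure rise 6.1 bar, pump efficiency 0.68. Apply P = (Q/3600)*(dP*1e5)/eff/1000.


Q = 371 / 3600 = 0.103056 m^3/s
P = 0.103056 * (6.1 * 1e5) / 0.68 / 1000 = 92.45

92.45 kW


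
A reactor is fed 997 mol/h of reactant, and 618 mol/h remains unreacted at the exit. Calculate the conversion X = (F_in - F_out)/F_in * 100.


X = (F_in - F_out) / F_in * 100
Moles reacted = 997 - 618 = 379
X = 379 / 997 * 100
= 0.3801 * 100
= 38.01 %

38.01 %


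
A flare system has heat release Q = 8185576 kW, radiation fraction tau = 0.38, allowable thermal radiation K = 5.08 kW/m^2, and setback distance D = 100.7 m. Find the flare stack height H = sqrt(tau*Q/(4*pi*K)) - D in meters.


tau*Q/(4*pi*K) = 0.38 * 8185576 / (4 * pi * 5.08) = 48725.8
sqrt(48725.8) = 220.739
H = 220.739 - 100.7 = 120.0

120.0 m


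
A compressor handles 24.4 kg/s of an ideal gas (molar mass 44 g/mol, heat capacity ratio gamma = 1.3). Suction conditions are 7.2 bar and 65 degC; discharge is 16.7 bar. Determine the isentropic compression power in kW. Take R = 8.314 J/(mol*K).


Isentropic work: W = m*(gamma/(gamma-1))*(R*T1/MW)*((P2/P1)^((gamma-1)/gamma) - 1)
T1 = 65 + 273.15 = 338.15 K
Pressure ratio = 16.7 / 7.2 = 2.31944
Exponent = (1.3 - 1)/1.3 = 0.230769
(P2/P1)^exp - 1 = 2.31944^0.230769 - 1 = 0.214281
W = 24.4 * 1.3 / 0.3 * 8.314 * 338.15 / 44 * 0.214281 = 1448

1448 kW


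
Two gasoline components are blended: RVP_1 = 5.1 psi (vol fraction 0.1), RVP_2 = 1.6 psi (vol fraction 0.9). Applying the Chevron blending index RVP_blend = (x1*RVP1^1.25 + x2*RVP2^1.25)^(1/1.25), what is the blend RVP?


Chevron index: RVP_blend = (sum xi*RVPi^1.25)^(1/1.25)
RVP^1.25 terms: 0.1 * 5.1^1.25 + 0.9 * 1.6^1.25 = 2.38596
RVP_blend = 2.38596^(1/1.25) = 2.005

2.005 psi


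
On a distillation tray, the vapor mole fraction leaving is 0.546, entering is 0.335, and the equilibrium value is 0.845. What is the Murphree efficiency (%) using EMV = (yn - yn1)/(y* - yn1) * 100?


Murphree vapor efficiency: EMV = (y_n - y_(n-1)) / (y*_n - y_(n-1)) * 100
EMV = (0.546 - 0.335) / (0.845 - 0.335) * 100 = 0.211 / 0.51 * 100 = 41.37

41.37 %


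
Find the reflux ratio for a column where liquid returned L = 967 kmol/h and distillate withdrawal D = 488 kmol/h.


Reflux ratio definition: R = L / D (liquid returned / distillate withdrawn)
L = 967 kmol/h, D = 488 kmol/h
R = 967 / 488 = 1.982

1.982


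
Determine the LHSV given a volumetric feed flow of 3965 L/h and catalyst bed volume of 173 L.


LHSV = volumetric feed rate / catalyst volume
= 3965 L/h / 173 L
= 22.92 h^-1

22.92 h^-1


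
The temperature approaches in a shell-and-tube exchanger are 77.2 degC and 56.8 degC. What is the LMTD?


LMTD = (dT1 - dT2) / ln(dT1/dT2)
= (77.2 - 56.8) / ln(77.2 / 56.8) = 20.4 / 0.306863 = 66.48

66.48 degC


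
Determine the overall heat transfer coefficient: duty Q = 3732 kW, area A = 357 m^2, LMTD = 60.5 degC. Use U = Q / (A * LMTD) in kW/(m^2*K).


From Q = U*A*LMTD, U = Q / (A * LMTD)
U = 3732 / (357 * 60.5) = 3732 / 21598.5 = 0.1728

0.1728 kW/(m^2*K)


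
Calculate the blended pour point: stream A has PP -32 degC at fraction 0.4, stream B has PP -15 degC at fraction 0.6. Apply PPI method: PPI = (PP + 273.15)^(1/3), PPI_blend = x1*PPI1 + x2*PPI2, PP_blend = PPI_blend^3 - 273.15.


PPI_1 = (-32 + 273.15)^(1/3) = 6.224375
PPI_2 = (-15 + 273.15)^(1/3) = 6.36733
PPI_blend = 0.4 * 6.224375 + 0.6 * 6.36733 = 6.310148
PP_blend = 6.310148^3 - 273.15 = 251.2573 - 273.15 = -21.89

-21.89 degC


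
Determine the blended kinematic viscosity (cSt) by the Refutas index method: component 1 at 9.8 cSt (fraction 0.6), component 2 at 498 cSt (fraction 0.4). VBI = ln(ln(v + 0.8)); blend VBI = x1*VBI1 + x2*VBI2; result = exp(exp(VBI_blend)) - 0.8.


Refutas method: VBN_i = 14.534*ln(ln(visc_i + 0.8)) + 10.975, blended linearly by mass fraction; since VBN is linear in VBI_i = ln(ln(visc_i + 0.8)) and the fractions sum to 1, blend VBI directly: visc = exp(exp(VBI_blend)) - 0.8
VBI_1 = ln(ln(9.8 + 0.8)) = 0.859023
VBI_2 = ln(ln(498 + 0.8)) = 1.82652
VBI_blend = 0.6 * 0.859023 + 0.4 * 1.82652 = 1.24602
visc_blend = exp(exp(1.24602)) - 0.8 = 31.55

31.55 cSt


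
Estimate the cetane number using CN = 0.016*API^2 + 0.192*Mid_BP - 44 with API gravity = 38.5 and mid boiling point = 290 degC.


CN = 0.016 * 38.5^2 + 0.192 * 290 - 44
CN = 23.716 + 55.68 - 44 = 35.396

35.396


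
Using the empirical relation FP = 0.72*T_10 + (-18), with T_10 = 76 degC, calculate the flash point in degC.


FP = 0.72 * 76 + (-18) = 36.72

36.72 degC


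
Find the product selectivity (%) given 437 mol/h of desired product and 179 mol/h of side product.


Selectivity = desired / (desired + undesired) * 100
Total products = 437 + 179 = 616 mol/h
S = 437 / 616 * 100
= 0.7094 * 100
= 70.94 %

70.94 %


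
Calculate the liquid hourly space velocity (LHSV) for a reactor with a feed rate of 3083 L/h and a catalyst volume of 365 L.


LHSV = volumetric feed rate / catalyst volume
= 3083 L/h / 365 L
= 8.447 h^-1

8.447 h^-1


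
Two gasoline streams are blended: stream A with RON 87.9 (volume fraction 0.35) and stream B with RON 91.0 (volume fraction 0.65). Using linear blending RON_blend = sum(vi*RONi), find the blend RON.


Linear blending: RON_blend = sum(vi * RONi)
Contribution 1: 0.35 * 87.9 = 30.765
Contribution 2: 0.65 * 91.0 = 59.15
RON_blend = 30.765 + 59.15 = 89.915

89.915


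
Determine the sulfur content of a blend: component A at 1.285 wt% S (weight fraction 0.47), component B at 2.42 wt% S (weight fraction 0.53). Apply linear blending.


Linear sulfur blending: S_blend = x1*S1 + x2*S2
Contribution 1: 0.47 * 1.285 = 0.60395 wt%
Contribution 2: 0.53 * 2.42 = 1.2826 wt%
S_blend = 0.60395 + 1.2826 = 1.88655

1.88655 wt%


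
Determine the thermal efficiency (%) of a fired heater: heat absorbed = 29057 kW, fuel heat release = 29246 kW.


Furnace efficiency = Q_absorbed / Q_fuel * 100
= 29057 / 29246 * 100 = 99.35

99.35 %


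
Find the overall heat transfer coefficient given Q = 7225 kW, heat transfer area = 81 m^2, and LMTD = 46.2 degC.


From Q = U*A*LMTD, U = Q / (A * LMTD)
U = 7225 / (81 * 46.2) = 7225 / 3742.2 = 1.931

1.931 kW/(m^2*K)


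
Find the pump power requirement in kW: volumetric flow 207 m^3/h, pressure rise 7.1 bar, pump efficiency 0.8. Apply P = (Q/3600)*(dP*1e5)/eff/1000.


Q = 207 / 3600 = 0.0575 m^3/s
P = 0.0575 * (7.1 * 1e5) / 0.8 / 1000 = 51.03

51.03 kW


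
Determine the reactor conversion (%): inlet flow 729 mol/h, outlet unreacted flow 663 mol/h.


X = (F_in - F_out) / F_in * 100
Moles reacted = 729 - 663 = 66
X = 66 / 729 * 100
= 0.09053 * 100
= 9.053 %

9.053 %


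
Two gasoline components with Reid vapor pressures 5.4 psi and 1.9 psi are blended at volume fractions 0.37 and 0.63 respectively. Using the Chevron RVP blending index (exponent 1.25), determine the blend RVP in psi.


Chevron index: RVP_blend = (sum xi*RVPi^1.25)^(1/1.25)
RVP^1.25 terms: 0.37 * 5.4^1.25 + 0.63 * 1.9^1.25 = 4.45109
RVP_blend = 4.45109^(1/1.25) = 3.302

3.302 psi


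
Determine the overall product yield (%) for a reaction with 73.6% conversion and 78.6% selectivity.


Overall yield = conversion (%) * selectivity (%) / 100
Conversion = 73.6%, Selectivity = 78.6%
Y = 73.6 * 78.6 / 100
= 57.8496 %

57.8496 %


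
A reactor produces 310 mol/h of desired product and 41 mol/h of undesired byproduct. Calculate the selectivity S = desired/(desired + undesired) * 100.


Selectivity = desired / (desired + undesired) * 100
Total products = 310 + 41 = 351 mol/h
S = 310 / 351 * 100
= 0.8832 * 100
= 88.32 %

88.32 %


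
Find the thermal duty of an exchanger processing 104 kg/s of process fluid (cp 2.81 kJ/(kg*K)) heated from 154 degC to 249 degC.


Q = m_dot * cp * delta_T
delta_T = 249 - 154 = 95 K
Q = 104 * 2.81 * 95
= 292.24 * 95
= 27762.8 kW

27762.8 kW


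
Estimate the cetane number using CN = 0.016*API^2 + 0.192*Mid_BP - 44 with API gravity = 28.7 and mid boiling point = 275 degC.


CN = 0.016 * 28.7^2 + 0.192 * 275 - 44
CN = 13.17904 + 52.8 - 44 = 21.97904

21.97904


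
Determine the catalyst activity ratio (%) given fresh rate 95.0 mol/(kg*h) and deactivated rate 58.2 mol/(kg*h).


Activity (%) = (rate_used / rate_fresh) * 100
rate_used = 58.2, rate_fresh = 95.0
= (58.2 / 95.0) * 100
= 0.6126 * 100 = 61.26

61.26 %


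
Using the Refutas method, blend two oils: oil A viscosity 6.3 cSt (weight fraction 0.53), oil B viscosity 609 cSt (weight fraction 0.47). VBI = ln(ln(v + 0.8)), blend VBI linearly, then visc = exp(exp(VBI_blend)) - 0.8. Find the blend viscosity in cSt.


Refutas method: VBN_i = 14.534*ln(ln(visc_i + 0.8)) + 10.975, blended linearly by mass fraction; since VBN is linear in VBI_i = ln(ln(visc_i + 0.8)) and the fractions sum to 1, blend VBI directly: visc = exp(exp(VBI_blend)) - 0.8
VBI_1 = ln(ln(6.3 + 0.8)) = 0.672993
VBI_2 = ln(ln(609 + 0.8)) = 1.85835
VBI_blend = 0.53 * 0.672993 + 0.47 * 1.85835 = 1.23011
visc_blend = exp(exp(1.23011)) - 0.8 = 29.82

29.82 cSt


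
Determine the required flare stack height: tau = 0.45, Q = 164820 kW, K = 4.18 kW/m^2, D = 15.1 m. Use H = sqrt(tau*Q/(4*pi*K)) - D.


tau*Q/(4*pi*K) = 0.45 * 164820 / (4 * pi * 4.18) = 1412.01
sqrt(1412.01) = 37.5767
H = 37.5767 - 15.1 = 22.48

22.48 m


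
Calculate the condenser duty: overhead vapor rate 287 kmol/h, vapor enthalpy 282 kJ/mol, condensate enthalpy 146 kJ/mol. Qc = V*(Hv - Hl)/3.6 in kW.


Qc = 287 * (282 - 146) / 3.6 = 287 * 136 / 3.6 = 10840

10840 kW


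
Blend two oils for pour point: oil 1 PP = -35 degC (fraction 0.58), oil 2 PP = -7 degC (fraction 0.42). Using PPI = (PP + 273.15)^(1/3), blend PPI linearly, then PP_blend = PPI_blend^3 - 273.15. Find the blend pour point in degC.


PPI_1 = (-35 + 273.15)^(1/3) = 6.198456
PPI_2 = (-7 + 273.15)^(1/3) = 6.432436
PPI_blend = 0.58 * 6.198456 + 0.42 * 6.432436 = 6.296728
PP_blend = 6.296728^3 - 273.15 = 249.6576 - 273.15 = -23.49

-23.49 degC


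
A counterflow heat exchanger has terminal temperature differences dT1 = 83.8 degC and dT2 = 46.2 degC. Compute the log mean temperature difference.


LMTD = (dT1 - dT2) / ln(dT1/dT2)
= (83.8 - 46.2) / ln(83.8 / 46.2) = 37.6 / 0.595453 = 63.15

63.15 degC


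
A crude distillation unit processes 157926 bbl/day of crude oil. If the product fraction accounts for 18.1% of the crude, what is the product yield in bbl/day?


Crude throughput = 157926 bbl/day
Fraction yield = 18.1%
yield = throughput * fraction / 100
yield = 157926 * 18.1 / 100 = 28584.606

28584.606 bbl/day


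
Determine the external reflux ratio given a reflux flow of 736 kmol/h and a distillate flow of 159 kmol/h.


Reflux ratio definition: R = L / D (liquid returned / distillate withdrawn)
L = 736 kmol/h, D = 159 kmol/h
R = 736 / 159 = 4.629

4.629


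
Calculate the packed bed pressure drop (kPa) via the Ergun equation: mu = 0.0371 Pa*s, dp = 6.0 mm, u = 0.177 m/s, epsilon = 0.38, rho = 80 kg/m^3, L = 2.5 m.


dp = 6.0 mm = 0.006 m
Viscous term = 150*0.0371*0.177*(1-0.38)^2 / (0.006^2*0.38^3) = 191676
Inertial term = 1.75*80*0.177^2*(1-0.38) / (0.006*0.38^3) = 8259.7
dP/L = 191676 + 8259.7 = 199936 Pa/m
dP = 199936 * 2.5 / 1000 = 499.8 kPa

499.8 kPa


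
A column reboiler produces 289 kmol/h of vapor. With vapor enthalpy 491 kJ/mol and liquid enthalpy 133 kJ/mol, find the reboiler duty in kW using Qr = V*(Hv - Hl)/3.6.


Qr = 289 * (491 - 133) / 3.6 = 289 * 358 / 3.6 = 28740

28740 kW


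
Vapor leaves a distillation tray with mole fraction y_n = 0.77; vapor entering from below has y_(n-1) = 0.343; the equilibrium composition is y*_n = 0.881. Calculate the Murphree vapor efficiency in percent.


Murphree vapor efficiency: EMV = (y_n - y_(n-1)) / (y*_n - y_(n-1)) * 100
EMV = (0.77 - 0.343) / (0.881 - 0.343) * 100 = 0.427 / 0.538 * 100 = 79.37

79.37 %


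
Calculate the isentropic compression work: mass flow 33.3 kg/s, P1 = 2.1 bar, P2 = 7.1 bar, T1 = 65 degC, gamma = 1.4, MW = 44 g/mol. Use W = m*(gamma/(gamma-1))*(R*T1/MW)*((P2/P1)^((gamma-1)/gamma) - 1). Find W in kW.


Isentropic work: W = m*(gamma/(gamma-1))*(R*T1/MW)*((P2/P1)^((gamma-1)/gamma) - 1)
T1 = 65 + 273.15 = 338.15 K
Pressure ratio = 7.1 / 2.1 = 3.38095
Exponent = (1.4 - 1)/1.4 = 0.285714
(P2/P1)^exp - 1 = 3.38095^0.285714 - 1 = 0.416295
W = 33.3 * 1.4 / 0.4 * 8.314 * 338.15 / 44 * 0.416295 = 3100

3100 kW


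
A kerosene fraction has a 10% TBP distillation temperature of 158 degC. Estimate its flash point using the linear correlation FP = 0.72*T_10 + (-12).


FP = 0.72 * 158 + (-12) = 101.76

101.76 degC


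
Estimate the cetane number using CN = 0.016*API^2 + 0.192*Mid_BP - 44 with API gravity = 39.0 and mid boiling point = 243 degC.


CN = 0.016 * 39.0^2 + 0.192 * 243 - 44
CN = 24.336 + 46.656 - 44 = 26.992

26.992


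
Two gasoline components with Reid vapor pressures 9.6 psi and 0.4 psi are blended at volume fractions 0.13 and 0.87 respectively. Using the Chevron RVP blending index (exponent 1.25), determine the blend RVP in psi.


Chevron index: RVP_blend = (sum xi*RVPi^1.25)^(1/1.25)
RVP^1.25 terms: 0.13 * 9.6^1.25 + 0.87 * 0.4^1.25 = 2.47351
RVP_blend = 2.47351^(1/1.25) = 2.064

2.064 psi


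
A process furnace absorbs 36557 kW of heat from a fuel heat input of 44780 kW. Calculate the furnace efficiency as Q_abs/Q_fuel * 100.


Furnace efficiency = Q_absorbed / Q_fuel * 100
= 36557 / 44780 * 100 = 81.64

81.64 %


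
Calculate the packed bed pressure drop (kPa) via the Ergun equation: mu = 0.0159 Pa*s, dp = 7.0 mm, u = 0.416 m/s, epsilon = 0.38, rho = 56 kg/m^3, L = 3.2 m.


dp = 7.0 mm = 0.007 m
Viscous term = 150*0.0159*0.416*(1-0.38)^2 / (0.007^2*0.38^3) = 141846
Inertial term = 1.75*56*0.416^2*(1-0.38) / (0.007*0.38^3) = 27375.1
dP/L = 141846 + 27375.1 = 169221 Pa/m
dP = 169221 * 3.2 / 1000 = 541.5 kPa

541.5 kPa


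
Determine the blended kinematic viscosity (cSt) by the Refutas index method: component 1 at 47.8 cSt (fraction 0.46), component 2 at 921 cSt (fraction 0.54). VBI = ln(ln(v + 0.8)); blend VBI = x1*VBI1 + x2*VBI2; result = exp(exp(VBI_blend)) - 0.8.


Refutas method: VBN_i = 14.534*ln(ln(visc_i + 0.8)) + 10.975, blended linearly by mass fraction; since VBN is linear in VBI_i = ln(ln(visc_i + 0.8)) and the fractions sum to 1, blend VBI directly: visc = exp(exp(VBI_blend)) - 0.8
VBI_1 = ln(ln(47.8 + 0.8)) = 1.35677
VBI_2 = ln(ln(921 + 0.8)) = 1.92079
VBI_blend = 0.46 * 1.35677 + 0.54 * 1.92079 = 1.66134
visc_blend = exp(exp(1.66134)) - 0.8 = 192.9

192.9 cSt


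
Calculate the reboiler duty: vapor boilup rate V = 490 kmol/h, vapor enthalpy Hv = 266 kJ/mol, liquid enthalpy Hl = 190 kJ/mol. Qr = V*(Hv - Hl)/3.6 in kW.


Qr = 490 * (266 - 190) / 3.6 = 490 * 76 / 3.6 = 10340

10340 kW


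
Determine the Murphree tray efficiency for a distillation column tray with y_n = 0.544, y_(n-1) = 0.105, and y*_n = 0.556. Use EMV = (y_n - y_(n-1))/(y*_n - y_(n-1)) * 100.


Murphree vapor efficiency: EMV = (y_n - y_(n-1)) / (y*_n - y_(n-1)) * 100
EMV = (0.544 - 0.105) / (0.556 - 0.105) * 100 = 0.439 / 0.451 * 100 = 97.34

97.34 %


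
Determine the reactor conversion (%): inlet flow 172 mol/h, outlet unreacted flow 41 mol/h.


X = (F_in - F_out) / F_in * 100
Moles reacted = 172 - 41 = 131
X = 131 / 172 * 100
= 0.7616 * 100
= 76.16 %

76.16 %


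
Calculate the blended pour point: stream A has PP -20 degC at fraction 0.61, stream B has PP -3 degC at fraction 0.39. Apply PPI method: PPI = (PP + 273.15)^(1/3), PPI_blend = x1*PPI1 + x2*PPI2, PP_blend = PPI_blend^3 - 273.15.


PPI_1 = (-20 + 273.15)^(1/3) = 6.325953
PPI_2 = (-3 + 273.15)^(1/3) = 6.464501
PPI_blend = 0.61 * 6.325953 + 0.39 * 6.464501 = 6.379987
PP_blend = 6.379987^3 - 273.15 = 259.6925 - 273.15 = -13.46

-13.46 degC


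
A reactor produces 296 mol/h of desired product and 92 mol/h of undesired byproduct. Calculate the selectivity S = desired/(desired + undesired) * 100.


Selectivity = desired / (desired + undesired) * 100
Total products = 296 + 92 = 388 mol/h
S = 296 / 388 * 100
= 0.7629 * 100
= 76.29 %

76.29 %
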